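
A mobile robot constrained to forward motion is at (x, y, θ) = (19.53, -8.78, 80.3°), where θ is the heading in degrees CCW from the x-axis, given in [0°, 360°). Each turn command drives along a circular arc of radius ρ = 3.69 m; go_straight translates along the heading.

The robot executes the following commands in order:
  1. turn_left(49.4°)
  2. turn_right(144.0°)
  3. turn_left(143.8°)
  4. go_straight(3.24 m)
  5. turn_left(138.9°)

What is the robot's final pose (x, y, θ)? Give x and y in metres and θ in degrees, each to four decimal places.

(17.6443, 6.3103, 268.4000°)

set_pose: (x, y, θ) = (19.5300, -8.7800, 80.3000°), ρ = 3.69
turn_left(49.4°): centre at ρ to the left, rotate +49.4° → (18.7318, -5.8012, 129.7000°)
turn_right(144.0°): centre at ρ to the right, rotate −144.0° → (22.4823, 0.1315, -14.3000° ≡ 345.7000°)
turn_left(143.8°): centre at ρ to the left, rotate +143.8° → (26.2411, 6.0543, 489.5000° ≡ 129.5000°)
go_straight(3.24): x += 3.24·cos θ, y += 3.24·sin θ → (24.1802, 8.5544, 129.5000°)
turn_left(138.9°): centre at ρ to the left, rotate +138.9° → (17.6443, 6.3103, 268.4000°)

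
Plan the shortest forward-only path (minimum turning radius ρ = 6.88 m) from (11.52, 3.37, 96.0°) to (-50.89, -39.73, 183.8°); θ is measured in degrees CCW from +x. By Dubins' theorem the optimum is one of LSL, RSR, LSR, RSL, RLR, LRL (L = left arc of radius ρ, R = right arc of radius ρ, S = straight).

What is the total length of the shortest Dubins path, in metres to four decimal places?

Let ψ = atan2(Δy, Δx) = atan2(-43.10, -62.41) = -145.3713° be the start→goal bearing.
Normalize: d = |goal − start| / ρ = 75.846016/6.88 = 11.024130, α = (θ_start − ψ) mod 360° = 241.3713° = 4.212723 rad, β = (θ_goal − ψ) mod 360° = 329.1713° = 5.745122 rad.
Common terms: sin α = -0.877743, cos α = -0.479132, sin β = -0.512474, cos β = 0.858703, cos(α−β) = 0.038388, d² = 121.531446. Work in radians in the unit-radius frame; every candidate has L = ρ·(t + p + q).
LSL: p² = 2 + d² − 2cos(α−β) + 2d(sin α − sin β) = 115.401125; p = √p² = 10.742492; φ = atan2(cos β − cos α, d + sin α − sin β) = 0.124861 rad; t = (φ − α) mod 2π = 2.195323 rad, q = (β − φ) mod 2π = 5.620261 rad → L = 6.88·(2.195323 + 10.742492 + 5.620261) = 6.88·18.558076 = 127.679562 m
RSR: p² = 2 + d² − 2cos(α−β) + 2d(sin β − sin α) = 131.508217; p = √p² = 11.467703; φ = atan2(cos α − cos β, d − sin α + sin β) = -0.116927 rad; t = (α − φ) mod 2π = 4.329651 rad, q = (φ − β) mod 2π = 0.421136 rad → L = 6.88·(4.329651 + 11.467703 + 0.421136) = 6.88·16.218489 = 111.583207 m
LSR: p² = d² − 2 + 2cos(α−β) + 2d(sin α + sin β) = 88.956368; p = √p² = 9.431668; φ = atan2(−cos α − cos β, d + sin α + sin β) − atan2(−2, p) = 0.169577 rad; t = (φ − α) mod 2π = 2.240039 rad, q = (φ − β) mod 2π = 0.707640 rad → L = 6.88·(2.240039 + 9.431668 + 0.707640) = 6.88·12.379348 = 85.169915 m
RSL: p² = d² − 2 + 2cos(α−β) − 2d(sin α + sin β) = 150.260076; p = √p² = 12.258062; φ = atan2(cos α + cos β, d − sin α − sin β) − atan2(2, p) = -0.131167 rad; t = (α − φ) mod 2π = 4.343890 rad, q = (β − φ) mod 2π = 5.876289 rad → L = 6.88·(4.343890 + 12.258062 + 5.876289) = 6.88·22.478241 = 154.650301 m
RLR: c = (6 − d² + 2cos(α−β) + 2d(sin α − sin β))/8 = -15.438527, |c| > 1 → infeasible
LRL: c = (6 − d² + 2cos(α−β) − 2d(sin α − sin β))/8 = -13.425141, |c| > 1 → infeasible
Shortest: LSR with L = 85.169915 m ≈ 85.1699 m

85.1699 m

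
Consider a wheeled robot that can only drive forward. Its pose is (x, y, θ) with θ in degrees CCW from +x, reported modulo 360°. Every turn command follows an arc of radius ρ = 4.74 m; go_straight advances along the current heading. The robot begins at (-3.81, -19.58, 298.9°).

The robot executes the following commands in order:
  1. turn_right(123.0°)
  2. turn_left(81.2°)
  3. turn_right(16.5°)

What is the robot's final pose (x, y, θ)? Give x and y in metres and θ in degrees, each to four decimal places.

set_pose: (x, y, θ) = (-3.8100, -19.5800, 298.9000°), ρ = 4.74
turn_right(123.0°): centre at ρ to the right, rotate −123.0° → (-8.2986, -26.5986, 175.9000°)
turn_left(81.2°): centre at ρ to the left, rotate +81.2° → (-13.2579, -30.2683, 257.1000°)
turn_right(16.5°): centre at ρ to the right, rotate −16.5° → (-13.7487, -31.5370, 240.6000°)

(-13.7487, -31.5370, 240.6000°)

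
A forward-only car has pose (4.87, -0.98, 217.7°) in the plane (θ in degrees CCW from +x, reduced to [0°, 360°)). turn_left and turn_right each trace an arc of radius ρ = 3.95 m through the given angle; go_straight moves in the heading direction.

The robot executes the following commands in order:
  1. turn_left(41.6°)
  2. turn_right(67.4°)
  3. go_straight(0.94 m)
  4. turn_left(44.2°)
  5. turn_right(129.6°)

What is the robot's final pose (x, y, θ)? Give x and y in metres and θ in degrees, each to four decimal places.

(-10.1123, -7.2783, 106.5000°)

set_pose: (x, y, θ) = (4.8700, -0.9800, 217.7000°), ρ = 3.95
turn_left(41.6°): centre at ρ to the left, rotate +41.6° → (3.4042, -3.3719, 259.3000°)
turn_right(67.4°): centre at ρ to the right, rotate −67.4° → (0.3374, -6.5037, 191.9000°)
go_straight(0.94): x += 0.94·cos θ, y += 0.94·sin θ → (-0.5824, -6.6975, 191.9000°)
turn_left(44.2°): centre at ρ to the left, rotate +44.2° → (-3.0464, -8.3595, 236.1000°)
turn_right(129.6°): centre at ρ to the right, rotate −129.6° → (-10.1123, -7.2783, 106.5000°)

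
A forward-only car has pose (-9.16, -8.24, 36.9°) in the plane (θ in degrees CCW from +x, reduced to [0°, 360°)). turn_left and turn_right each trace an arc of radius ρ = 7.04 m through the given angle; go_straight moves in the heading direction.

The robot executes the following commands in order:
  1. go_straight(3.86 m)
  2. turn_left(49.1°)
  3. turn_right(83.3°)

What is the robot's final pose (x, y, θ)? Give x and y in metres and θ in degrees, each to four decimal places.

set_pose: (x, y, θ) = (-9.1600, -8.2400, 36.9000°), ρ = 7.04
go_straight(3.86): x += 3.86·cos θ, y += 3.86·sin θ → (-6.0732, -5.9224, 36.9000°)
turn_left(49.1°): centre at ρ to the left, rotate +49.1° → (-3.2773, -0.7837, 86.0000°)
turn_right(83.3°): centre at ρ to the right, rotate −83.3° → (3.4139, 5.7574, 2.7000°)

(3.4139, 5.7574, 2.7000°)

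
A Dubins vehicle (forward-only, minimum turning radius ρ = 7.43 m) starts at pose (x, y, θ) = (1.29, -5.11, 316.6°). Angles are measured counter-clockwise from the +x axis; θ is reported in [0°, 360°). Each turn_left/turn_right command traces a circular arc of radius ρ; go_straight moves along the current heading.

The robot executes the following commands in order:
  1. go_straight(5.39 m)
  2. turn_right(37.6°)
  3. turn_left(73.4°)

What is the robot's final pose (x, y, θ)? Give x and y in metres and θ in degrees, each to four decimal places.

set_pose: (x, y, θ) = (1.2900, -5.1100, 316.6000°), ρ = 7.43
go_straight(5.39): x += 5.39·cos θ, y += 5.39·sin θ → (5.2062, -8.8134, 316.6000°)
turn_right(37.6°): centre at ρ to the right, rotate −37.6° → (7.4397, -13.0495, 279.0000°)
turn_left(73.4°): centre at ρ to the left, rotate +73.4° → (13.7956, -19.2520, 352.4000°)

(13.7956, -19.2520, 352.4000°)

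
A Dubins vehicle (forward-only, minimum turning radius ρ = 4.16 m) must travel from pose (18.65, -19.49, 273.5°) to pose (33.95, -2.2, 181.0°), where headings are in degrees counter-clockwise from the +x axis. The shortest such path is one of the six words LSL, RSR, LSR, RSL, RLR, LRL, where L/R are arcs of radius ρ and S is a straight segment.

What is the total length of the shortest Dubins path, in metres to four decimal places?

Let ψ = atan2(Δy, Δx) = atan2(17.29, 15.30) = 48.4942° be the start→goal bearing.
Normalize: d = |goal − start| / ρ = 23.087531/4.16 = 5.549887, α = (θ_start − ψ) mod 360° = 225.0058° = 3.927091 rad, β = (θ_goal − ψ) mod 360° = 132.5058° = 2.312662 rad.
Common terms: sin α = -0.707178, cos α = -0.707036, sin β = 0.737209, cos β = -0.675664, cos(α−β) = -0.043619, d² = 30.801249. Work in radians in the unit-radius frame; every candidate has L = ρ·(t + p + q).
LSL: p² = 2 + d² − 2cos(α−β) + 2d(sin α − sin β) = 16.856115; p = √p² = 4.105620; φ = atan2(cos β − cos α, d + sin α − sin β) = 0.007641 rad; t = (φ − α) mod 2π = 2.363735 rad, q = (β − φ) mod 2π = 2.305021 rad → L = 4.16·(2.363735 + 4.105620 + 2.305021) = 4.16·8.774376 = 36.501403 m
RSR: p² = 2 + d² − 2cos(α−β) + 2d(sin β − sin α) = 48.920861; p = √p² = 6.994345; φ = atan2(cos α − cos β, d − sin α + sin β) = -0.004485 rad; t = (α − φ) mod 2π = 3.931577 rad, q = (φ − β) mod 2π = 3.966038 rad → L = 4.16·(3.931577 + 6.994345 + 3.966038) = 4.16·14.891960 = 61.950553 m
LSR: p² = d² − 2 + 2cos(α−β) + 2d(sin α + sin β) = 29.047353; p = √p² = 5.389560; φ = atan2(−cos α − cos β, d + sin α + sin β) − atan2(−2, p) = 0.598243 rad; t = (φ − α) mod 2π = 2.954337 rad, q = (φ − β) mod 2π = 4.568766 rad → L = 4.16·(2.954337 + 5.389560 + 4.568766) = 4.16·12.912663 = 53.716676 m
RSL: p² = d² − 2 + 2cos(α−β) − 2d(sin α + sin β) = 28.380668; p = √p² = 5.327351; φ = atan2(cos α + cos β, d − sin α − sin β) − atan2(2, p) = -0.604585 rad; t = (α − φ) mod 2π = 4.531676 rad, q = (β − φ) mod 2π = 2.917247 rad → L = 4.16·(4.531676 + 5.327351 + 2.917247) = 4.16·12.776274 = 53.149300 m
RLR: c = (6 − d² + 2cos(α−β) + 2d(sin α − sin β))/8 = -5.115108, |c| > 1 → infeasible
LRL: c = (6 − d² + 2cos(α−β) − 2d(sin α − sin β))/8 = -1.107014, |c| > 1 → infeasible
Shortest: LSL with L = 36.501403 m ≈ 36.5014 m

36.5014 m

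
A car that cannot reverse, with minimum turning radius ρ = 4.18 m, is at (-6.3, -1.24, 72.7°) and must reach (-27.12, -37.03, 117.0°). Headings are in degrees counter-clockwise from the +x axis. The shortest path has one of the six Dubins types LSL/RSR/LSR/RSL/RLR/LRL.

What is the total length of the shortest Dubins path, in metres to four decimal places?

61.0070 m

Let ψ = atan2(Δy, Δx) = atan2(-35.79, -20.82) = -120.1877° be the start→goal bearing.
Normalize: d = |goal − start| / ρ = 41.405271/4.18 = 9.905567, α = (θ_start − ψ) mod 360° = 192.8877° = 3.366526 rad, β = (θ_goal − ψ) mod 360° = 237.1877° = 4.139706 rad.
Common terms: sin α = -0.223041, cos α = -0.974809, sin β = -0.840450, cos β = -0.541889, cos(α−β) = 0.715693, d² = 98.120264. Work in radians in the unit-radius frame; every candidate has L = ρ·(t + p + q).
LSL: p² = 2 + d² − 2cos(α−β) + 2d(sin α − sin β) = 110.920459; p = √p² = 10.531878; φ = atan2(cos β − cos α, d + sin α − sin β) = 0.041117 rad; t = (φ − α) mod 2π = 2.957777 rad, q = (β − φ) mod 2π = 4.098589 rad → L = 4.18·(2.957777 + 10.531878 + 4.098589) = 4.18·17.588244 = 73.518862 m
RSR: p² = 2 + d² − 2cos(α−β) + 2d(sin β − sin α) = 86.457298; p = √p² = 9.298242; φ = atan2(cos α − cos β, d − sin α + sin β) = -0.046576 rad; t = (α − φ) mod 2π = 3.413102 rad, q = (φ − β) mod 2π = 2.096903 rad → L = 4.18·(3.413102 + 9.298242 + 2.096903) = 4.18·14.808246 = 61.898469 m
LSR: p² = d² − 2 + 2cos(α−β) + 2d(sin α + sin β) = 76.482679; p = √p² = 8.745438; φ = atan2(−cos α − cos β, d + sin α + sin β) − atan2(−2, p) = 0.394703 rad; t = (φ − α) mod 2π = 3.311363 rad, q = (φ − β) mod 2π = 2.538182 rad → L = 4.18·(3.311363 + 8.745438 + 2.538182) = 4.18·14.594982 = 61.007026 m
RSL: p² = d² − 2 + 2cos(α−β) − 2d(sin α + sin β) = 118.620620; p = √p² = 10.891309; φ = atan2(cos α + cos β, d − sin α − sin β) − atan2(2, p) = -0.319009 rad; t = (α − φ) mod 2π = 3.685534 rad, q = (β − φ) mod 2π = 4.458715 rad → L = 4.18·(3.685534 + 10.891309 + 4.458715) = 4.18·19.035559 = 79.568636 m
RLR: c = (6 − d² + 2cos(α−β) + 2d(sin α − sin β))/8 = -9.807162, |c| > 1 → infeasible
LRL: c = (6 − d² + 2cos(α−β) − 2d(sin α − sin β))/8 = -12.865057, |c| > 1 → infeasible
Shortest: LSR with L = 61.007026 m ≈ 61.0070 m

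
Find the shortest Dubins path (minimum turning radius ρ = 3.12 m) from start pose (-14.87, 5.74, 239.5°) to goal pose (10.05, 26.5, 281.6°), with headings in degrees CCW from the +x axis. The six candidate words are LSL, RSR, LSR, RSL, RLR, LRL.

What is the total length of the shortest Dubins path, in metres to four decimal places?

Let ψ = atan2(Δy, Δx) = atan2(20.76, 24.92) = 39.7965° be the start→goal bearing.
Normalize: d = |goal − start| / ρ = 32.434303/3.12 = 10.395610, α = (θ_start − ψ) mod 360° = 199.7035° = 3.485483 rad, β = (θ_goal − ψ) mod 360° = 241.8035° = 4.220267 rad.
Common terms: sin α = -0.337152, cos α = -0.941450, sin β = -0.881332, cos β = -0.472497, cos(α−β) = 0.741976, d² = 108.068705. Work in radians in the unit-radius frame; every candidate has L = ρ·(t + p + q).
LSL: p² = 2 + d² − 2cos(α−β) + 2d(sin α − sin β) = 119.898914; p = √p² = 10.949836; φ = atan2(cos β − cos α, d + sin α − sin β) = 0.042840 rad; t = (φ − α) mod 2π = 2.840543 rad, q = (β − φ) mod 2π = 4.177426 rad → L = 3.12·(2.840543 + 10.949836 + 4.177426) = 3.12·17.967805 = 56.059552 m
RSR: p² = 2 + d² − 2cos(α−β) + 2d(sin β − sin α) = 97.270592; p = √p² = 9.862585; φ = atan2(cos α − cos β, d − sin α + sin β) = -0.047567 rad; t = (α − φ) mod 2π = 3.533050 rad, q = (φ − β) mod 2π = 2.015352 rad → L = 3.12·(3.533050 + 9.862585 + 2.015352) = 3.12·15.410987 = 48.082280 m
LSR: p² = d² − 2 + 2cos(α−β) + 2d(sin α + sin β) = 82.218878; p = √p² = 9.067463; φ = atan2(−cos α − cos β, d + sin α + sin β) − atan2(−2, p) = 0.369964 rad; t = (φ − α) mod 2π = 3.167666 rad, q = (φ − β) mod 2π = 2.432882 rad → L = 3.12·(3.167666 + 9.067463 + 2.432882) = 3.12·14.668011 = 45.764194 m
RSL: p² = d² − 2 + 2cos(α−β) − 2d(sin α + sin β) = 132.886435; p = √p² = 11.527638; φ = atan2(cos α + cos β, d − sin α − sin β) − atan2(2, p) = -0.292934 rad; t = (α − φ) mod 2π = 3.778417 rad, q = (β − φ) mod 2π = 4.513201 rad → L = 3.12·(3.778417 + 11.527638 + 4.513201) = 3.12·19.819256 = 61.836078 m
RLR: c = (6 − d² + 2cos(α−β) + 2d(sin α − sin β))/8 = -11.158824, |c| > 1 → infeasible
LRL: c = (6 − d² + 2cos(α−β) − 2d(sin α − sin β))/8 = -13.987364, |c| > 1 → infeasible
Shortest: LSR with L = 45.764194 m ≈ 45.7642 m

45.7642 m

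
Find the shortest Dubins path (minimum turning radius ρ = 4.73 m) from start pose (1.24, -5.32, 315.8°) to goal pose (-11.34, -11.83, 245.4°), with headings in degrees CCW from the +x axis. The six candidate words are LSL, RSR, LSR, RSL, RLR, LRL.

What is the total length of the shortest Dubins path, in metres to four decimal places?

33.4157 m

Let ψ = atan2(Δy, Δx) = atan2(-6.51, -12.58) = -152.6390° be the start→goal bearing.
Normalize: d = |goal − start| / ρ = 14.164621/4.73 = 2.994635, α = (θ_start − ψ) mod 360° = 108.4390° = 1.892617 rad, β = (θ_goal − ψ) mod 360° = 38.0390° = 0.663905 rad.
Common terms: sin α = 0.948661, cos α = -0.316294, sin β = 0.616197, cos β = 0.787592, cos(α−β) = 0.335452, d² = 8.967836. Work in radians in the unit-radius frame; every candidate has L = ρ·(t + p + q).
LSL: p² = 2 + d² − 2cos(α−β) + 2d(sin α − sin β) = 12.288148; p = √p² = 3.505445; φ = atan2(cos β − cos α, d + sin α − sin β) = 0.320358 rad; t = (φ − α) mod 2π = 4.710926 rad, q = (β − φ) mod 2π = 0.343548 rad → L = 4.73·(4.710926 + 3.505445 + 0.343548) = 4.73·8.559919 = 40.488417 m
RSR: p² = 2 + d² − 2cos(α−β) + 2d(sin β − sin α) = 8.305718; p = √p² = 2.881964; φ = atan2(cos α − cos β, d − sin α + sin β) = -0.393077 rad; t = (α − φ) mod 2π = 2.285694 rad, q = (φ − β) mod 2π = 5.226203 rad → L = 4.73·(2.285694 + 2.881964 + 5.226203) = 4.73·10.393861 = 49.162964 m
LSR: p² = d² − 2 + 2cos(α−β) + 2d(sin α + sin β) = 17.011098; p = √p² = 4.124451; φ = atan2(−cos α − cos β, d + sin α + sin β) − atan2(−2, p) = 0.348505 rad; t = (φ − α) mod 2π = 4.739073 rad, q = (φ − β) mod 2π = 5.967785 rad → L = 4.73·(4.739073 + 4.124451 + 5.967785) = 4.73·14.831309 = 70.152093 m
RSL: p² = d² − 2 + 2cos(α−β) − 2d(sin α + sin β) = -1.733619 < 0 → infeasible
RLR: c = (6 − d² + 2cos(α−β) + 2d(sin α − sin β))/8 = -0.038215; p = 2π − arccos c = 4.674165 rad; φ = atan2(cos α − cos β, d − sin α + sin β) = -0.393077 rad; t = (α − φ + p/2) mod 2π = 4.622777 rad, q = (α − β − t + p) mod 2π = 1.280100 rad → L = 4.73·(4.622777 + 4.674165 + 1.280100) = 4.73·10.577042 = 50.029407 m
LRL: c = (6 − d² + 2cos(α−β) − 2d(sin α − sin β))/8 = -0.536018; p = 2π − arccos c = 4.146675 rad; φ = atan2(cos β − cos α, d + sin α − sin β) = 0.320358 rad; t = (φ − α + p/2) mod 2π = 0.501078 rad, q = (β − α − t + p) mod 2π = 2.416885 rad → L = 4.73·(0.501078 + 4.146675 + 2.416885) = 4.73·7.064639 = 33.415741 m
Shortest: LRL with L = 33.415741 m ≈ 33.4157 m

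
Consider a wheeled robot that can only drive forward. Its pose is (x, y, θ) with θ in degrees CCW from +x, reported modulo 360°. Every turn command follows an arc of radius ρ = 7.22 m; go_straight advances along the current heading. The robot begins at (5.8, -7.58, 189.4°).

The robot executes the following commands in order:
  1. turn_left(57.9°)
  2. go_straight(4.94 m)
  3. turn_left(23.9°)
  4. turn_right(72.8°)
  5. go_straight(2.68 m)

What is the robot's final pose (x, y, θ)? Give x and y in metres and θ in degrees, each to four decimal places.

set_pose: (x, y, θ) = (5.8000, -7.5800, 189.4000°), ρ = 7.22
turn_left(57.9°): centre at ρ to the left, rotate +57.9° → (0.3185, -11.9168, 247.3000°)
go_straight(4.94): x += 4.94·cos θ, y += 4.94·sin θ → (-1.5879, -16.4741, 247.3000°)
turn_left(23.9°): centre at ρ to the left, rotate +23.9° → (-2.1456, -19.4116, 271.2000°)
turn_right(72.8°): centre at ρ to the right, rotate −72.8° → (-7.0850, -26.4137, 198.4000°)
go_straight(2.68): x += 2.68·cos θ, y += 2.68·sin θ → (-9.6280, -27.2596, 198.4000°)

(-9.6280, -27.2596, 198.4000°)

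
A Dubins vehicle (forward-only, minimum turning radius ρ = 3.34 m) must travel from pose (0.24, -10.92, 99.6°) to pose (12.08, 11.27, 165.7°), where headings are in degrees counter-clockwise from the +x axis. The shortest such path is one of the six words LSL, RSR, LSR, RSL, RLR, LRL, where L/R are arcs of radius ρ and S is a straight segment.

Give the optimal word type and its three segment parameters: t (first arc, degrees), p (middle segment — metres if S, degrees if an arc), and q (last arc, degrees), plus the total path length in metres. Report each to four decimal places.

RSL: t = 51.9311°, p = 18.7998 m, q = 118.0311°, L = 28.7076 m

Let ψ = atan2(Δy, Δx) = atan2(22.19, 11.84) = 61.9168° be the start→goal bearing.
Normalize: d = |goal − start| / ρ = 25.151177/3.34 = 7.530292, α = (θ_start − ψ) mod 360° = 37.6832° = 0.657696 rad, β = (θ_goal − ψ) mod 360° = 103.7832° = 1.811359 rad.
Common terms: sin α = 0.611295, cos α = 0.791403, sin β = 0.971204, cos β = -0.238249, cos(α−β) = 0.405142, d² = 56.705305. Work in radians in the unit-radius frame; every candidate has L = ρ·(t + p + q).
LSL: p² = 2 + d² − 2cos(α−β) + 2d(sin α − sin β) = 52.474581; p = √p² = 7.243934; φ = atan2(cos β − cos α, d + sin α − sin β) = -0.142623 rad; t = (φ − α) mod 2π = 5.482866 rad, q = (β − φ) mod 2π = 1.953982 rad → L = 3.34·(5.482866 + 7.243934 + 1.953982) = 3.34·14.680782 = 49.033812 m
RSR: p² = 2 + d² − 2cos(α−β) + 2d(sin β − sin α) = 63.315462; p = √p² = 7.957101; φ = atan2(cos α − cos β, d − sin α + sin β) = 0.129764 rad; t = (α − φ) mod 2π = 0.527932 rad, q = (φ − β) mod 2π = 4.601591 rad → L = 3.34·(0.527932 + 7.957101 + 4.601591) = 3.34·13.086624 = 43.709324 m
LSR: p² = d² − 2 + 2cos(α−β) + 2d(sin α + sin β) = 79.348953; p = √p² = 8.907803; φ = atan2(−cos α − cos β, d + sin α + sin β) − atan2(−2, p) = 0.160233 rad; t = (φ − α) mod 2π = 5.785723 rad, q = (φ − β) mod 2π = 4.632060 rad → L = 3.34·(5.785723 + 8.907803 + 4.632060) = 3.34·19.325585 = 64.547455 m
RSL: p² = d² − 2 + 2cos(α−β) − 2d(sin α + sin β) = 31.682223; p = √p² = 5.628696; φ = atan2(cos α + cos β, d − sin α − sin β) − atan2(2, p) = -0.248673 rad; t = (α − φ) mod 2π = 0.906369 rad, q = (β − φ) mod 2π = 2.060032 rad → L = 3.34·(0.906369 + 5.628696 + 2.060032) = 3.34·8.595098 = 28.707627 m
RLR: c = (6 − d² + 2cos(α−β) + 2d(sin α − sin β))/8 = -6.914433, |c| > 1 → infeasible
LRL: c = (6 − d² + 2cos(α−β) − 2d(sin α − sin β))/8 = -5.559323, |c| > 1 → infeasible
Shortest: RSL with L = 28.707627 m ≈ 28.7076 m
Convert RSL to answer units (arcs ×180/π): t = 0.906369·180/π = 51.9311°, p = ρ·p = 3.34·5.628696 = 18.7998 m, q = 2.060032·180/π = 118.0311°, L = 28.7076 m.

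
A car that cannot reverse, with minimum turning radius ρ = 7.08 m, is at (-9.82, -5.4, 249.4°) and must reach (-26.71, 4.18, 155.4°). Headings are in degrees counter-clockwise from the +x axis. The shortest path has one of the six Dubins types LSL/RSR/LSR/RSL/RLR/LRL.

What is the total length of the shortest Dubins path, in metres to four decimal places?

Let ψ = atan2(Δy, Δx) = atan2(9.58, -16.89) = 150.4381° be the start→goal bearing.
Normalize: d = |goal − start| / ρ = 19.417737/7.08 = 2.742618, α = (θ_start − ψ) mod 360° = 98.9619° = 1.727211 rad, β = (θ_goal − ψ) mod 360° = 4.9619° = 0.086601 rad.
Common terms: sin α = 0.987792, cos α = -0.155777, sin β = 0.086493, cos β = 0.996252, cos(α−β) = -0.069756, d² = 7.521954. Work in radians in the unit-radius frame; every candidate has L = ρ·(t + p + q).
LSL: p² = 2 + d² − 2cos(α−β) + 2d(sin α − sin β) = 14.605306; p = √p² = 3.821689; φ = atan2(cos β − cos α, d + sin α − sin β) = 0.306208 rad; t = (φ − α) mod 2π = 4.862183 rad, q = (β − φ) mod 2π = 6.063579 rad → L = 7.08·(4.862183 + 3.821689 + 6.063579) = 7.08·14.747450 = 104.411946 m
RSR: p² = 2 + d² − 2cos(α−β) + 2d(sin β − sin α) = 4.717629; p = √p² = 2.172010; φ = atan2(cos α − cos β, d − sin α + sin β) = -0.559070 rad; t = (α − φ) mod 2π = 2.286281 rad, q = (φ − β) mod 2π = 5.637514 rad → L = 7.08·(2.286281 + 2.172010 + 5.637514) = 7.08·10.095805 = 71.478300 m
LSR: p² = d² − 2 + 2cos(α−β) + 2d(sin α + sin β) = 11.275150; p = √p² = 3.357849; φ = atan2(−cos α − cos β, d + sin α + sin β) − atan2(−2, p) = 0.320453 rad; t = (φ − α) mod 2π = 4.876428 rad, q = (φ − β) mod 2π = 0.233852 rad → L = 7.08·(4.876428 + 3.357849 + 0.233852) = 7.08·8.468128 = 59.954348 m
RSL: p² = d² − 2 + 2cos(α−β) − 2d(sin α + sin β) = -0.510267 < 0 → infeasible
RLR: c = (6 − d² + 2cos(α−β) + 2d(sin α − sin β))/8 = 0.410296; p = 2π − arccos c = 5.135168 rad; φ = atan2(cos α − cos β, d − sin α + sin β) = -0.559070 rad; t = (α − φ + p/2) mod 2π = 4.853865 rad, q = (α − β − t + p) mod 2π = 1.921913 rad → L = 7.08·(4.853865 + 5.135168 + 1.921913) = 7.08·11.910946 = 84.329495 m
LRL: c = (6 − d² + 2cos(α−β) − 2d(sin α − sin β))/8 = -0.825663; p = 2π − arccos c = 3.741012 rad; φ = atan2(cos β − cos α, d + sin α − sin β) = 0.306208 rad; t = (φ − α + p/2) mod 2π = 0.449503 rad, q = (β − α − t + p) mod 2π = 1.650899 rad → L = 7.08·(0.449503 + 3.741012 + 1.650899) = 7.08·5.841415 = 41.357216 m
Shortest: LRL with L = 41.357216 m ≈ 41.3572 m

41.3572 m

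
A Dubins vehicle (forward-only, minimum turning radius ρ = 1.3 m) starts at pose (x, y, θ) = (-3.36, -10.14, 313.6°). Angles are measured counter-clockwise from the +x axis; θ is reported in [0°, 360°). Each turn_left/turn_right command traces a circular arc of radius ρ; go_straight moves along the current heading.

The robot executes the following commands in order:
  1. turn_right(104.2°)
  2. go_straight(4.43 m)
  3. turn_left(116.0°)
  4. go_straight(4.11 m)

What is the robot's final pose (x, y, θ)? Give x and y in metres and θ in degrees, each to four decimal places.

(-4.2397, -18.8803, 325.4000°)

set_pose: (x, y, θ) = (-3.3600, -10.1400, 313.6000°), ρ = 1.3
turn_right(104.2°): centre at ρ to the right, rotate −104.2° → (-3.6632, -12.1691, 209.4000°)
go_straight(4.43): x += 4.43·cos θ, y += 4.43·sin θ → (-7.5227, -14.3438, 209.4000°)
turn_left(116.0°): centre at ρ to the left, rotate +116.0° → (-7.6227, -16.5464, 325.4000°)
go_straight(4.11): x += 4.11·cos θ, y += 4.11·sin θ → (-4.2397, -18.8803, 325.4000°)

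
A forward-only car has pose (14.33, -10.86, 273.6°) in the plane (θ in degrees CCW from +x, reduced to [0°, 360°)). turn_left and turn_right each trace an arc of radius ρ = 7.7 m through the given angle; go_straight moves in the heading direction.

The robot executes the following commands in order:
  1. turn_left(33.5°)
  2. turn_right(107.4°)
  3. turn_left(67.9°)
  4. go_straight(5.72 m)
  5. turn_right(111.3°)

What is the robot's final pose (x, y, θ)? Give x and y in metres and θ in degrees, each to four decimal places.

(-3.7977, -46.2853, 156.3000°)

set_pose: (x, y, θ) = (14.3300, -10.8600, 273.6000°), ρ = 7.7
turn_left(33.5°): centre at ρ to the left, rotate +33.5° → (15.8734, -15.0212, 307.1000°)
turn_right(107.4°): centre at ρ to the right, rotate −107.4° → (12.3276, -26.9152, 199.7000°)
turn_left(67.9°): centre at ρ to the left, rotate +67.9° → (7.2300, -33.8421, 267.6000°)
go_straight(5.72): x += 5.72·cos θ, y += 5.72·sin θ → (6.9905, -39.5571, 267.6000°)
turn_right(111.3°): centre at ρ to the right, rotate −111.3° → (-3.7977, -46.2853, 156.3000°)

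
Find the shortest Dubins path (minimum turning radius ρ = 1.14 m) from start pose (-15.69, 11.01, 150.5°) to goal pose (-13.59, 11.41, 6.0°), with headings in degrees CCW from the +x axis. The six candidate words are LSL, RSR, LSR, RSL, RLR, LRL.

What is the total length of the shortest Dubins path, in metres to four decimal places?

7.3276 m

Let ψ = atan2(Δy, Δx) = atan2(0.40, 2.10) = 10.7843° be the start→goal bearing.
Normalize: d = |goal − start| / ρ = 2.137756/1.14 = 1.875224, α = (θ_start − ψ) mod 360° = 139.7157° = 2.438499 rad, β = (θ_goal − ψ) mod 360° = 355.2157° = 6.199684 rad.
Common terms: sin α = 0.646581, cos α = -0.762846, sin β = -0.083405, cos β = 0.996516, cos(α−β) = -0.814116, d² = 3.516467. Work in radians in the unit-radius frame; every candidate has L = ρ·(t + p + q).
LSL: p² = 2 + d² − 2cos(α−β) + 2d(sin α − sin β) = 9.882471; p = √p² = 3.143640; φ = atan2(cos β − cos α, d + sin α − sin β) = 0.593972 rad; t = (φ − α) mod 2π = 4.438659 rad, q = (β − φ) mod 2π = 5.605711 rad → L = 1.14·(4.438659 + 3.143640 + 5.605711) = 1.14·13.188010 = 15.034331 m
RSR: p² = 2 + d² − 2cos(α−β) + 2d(sin β − sin α) = 4.406924; p = √p² = 2.099268; φ = atan2(cos α − cos β, d − sin α + sin β) = -0.993760 rad; t = (α − φ) mod 2π = 3.432259 rad, q = (φ − β) mod 2π = 5.372927 rad → L = 1.14·(3.432259 + 2.099268 + 5.372927) = 1.14·10.904454 = 12.431077 m
LSR: p² = d² − 2 + 2cos(α−β) + 2d(sin α + sin β) = 2.000398; p = √p² = 1.414354; φ = atan2(−cos α − cos β, d + sin α + sin β) − atan2(−2, p) = 0.859732 rad; t = (φ − α) mod 2π = 4.704418 rad, q = (φ − β) mod 2π = 0.943234 rad → L = 1.14·(4.704418 + 1.414354 + 0.943234) = 1.14·7.062007 = 8.050688 m
RSL: p² = d² − 2 + 2cos(α−β) − 2d(sin α + sin β) = -2.223927 < 0 → infeasible
RLR: c = (6 − d² + 2cos(α−β) + 2d(sin α − sin β))/8 = 0.449134; p = 2π − arccos c = 5.178185 rad; φ = atan2(cos α − cos β, d − sin α + sin β) = -0.993760 rad; t = (α − φ + p/2) mod 2π = 6.021352 rad, q = (α − β − t + p) mod 2π = 1.678834 rad → L = 1.14·(6.021352 + 5.178185 + 1.678834) = 1.14·12.878371 = 14.681343 m
LRL: c = (6 − d² + 2cos(α−β) − 2d(sin α − sin β))/8 = -0.235309; p = 2π − arccos c = 4.474853 rad; φ = atan2(cos β − cos α, d + sin α − sin β) = 0.593972 rad; t = (φ − α + p/2) mod 2π = 0.392900 rad, q = (β − α − t + p) mod 2π = 1.559952 rad → L = 1.14·(0.392900 + 4.474853 + 1.559952) = 1.14·6.427705 = 7.327583 m
Shortest: LRL with L = 7.327583 m ≈ 7.3276 m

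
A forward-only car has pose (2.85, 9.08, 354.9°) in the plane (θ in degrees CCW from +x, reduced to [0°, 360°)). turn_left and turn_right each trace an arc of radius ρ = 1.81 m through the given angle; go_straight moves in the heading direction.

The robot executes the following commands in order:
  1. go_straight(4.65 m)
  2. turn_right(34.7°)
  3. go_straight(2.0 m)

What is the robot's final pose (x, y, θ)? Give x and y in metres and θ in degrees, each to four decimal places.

(10.0159, 6.9742, 320.2000°)

set_pose: (x, y, θ) = (2.8500, 9.0800, 354.9000°), ρ = 1.81
go_straight(4.65): x += 4.65·cos θ, y += 4.65·sin θ → (7.4816, 8.6666, 354.9000°)
turn_right(34.7°): centre at ρ to the right, rotate −34.7° → (8.4793, 8.2544, 320.2000°)
go_straight(2.0): x += 2.0·cos θ, y += 2.0·sin θ → (10.0159, 6.9742, 320.2000°)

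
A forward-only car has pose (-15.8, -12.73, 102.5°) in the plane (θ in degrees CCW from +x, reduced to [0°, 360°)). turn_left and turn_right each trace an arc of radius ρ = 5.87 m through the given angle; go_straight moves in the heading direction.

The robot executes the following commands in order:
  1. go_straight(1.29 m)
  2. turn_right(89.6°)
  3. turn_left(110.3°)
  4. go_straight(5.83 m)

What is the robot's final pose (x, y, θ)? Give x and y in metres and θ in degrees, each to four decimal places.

set_pose: (x, y, θ) = (-15.8000, -12.7300, 102.5000°), ρ = 5.87
go_straight(1.29): x += 1.29·cos θ, y += 1.29·sin θ → (-16.0792, -11.4706, 102.5000°)
turn_right(89.6°): centre at ρ to the right, rotate −89.6° → (-11.6588, -4.4782, 12.9000°)
turn_left(110.3°): centre at ρ to the left, rotate +110.3° → (-8.0575, 4.4578, 123.2000°)
go_straight(5.83): x += 5.83·cos θ, y += 5.83·sin θ → (-11.2498, 9.3362, 123.2000°)

(-11.2498, 9.3362, 123.2000°)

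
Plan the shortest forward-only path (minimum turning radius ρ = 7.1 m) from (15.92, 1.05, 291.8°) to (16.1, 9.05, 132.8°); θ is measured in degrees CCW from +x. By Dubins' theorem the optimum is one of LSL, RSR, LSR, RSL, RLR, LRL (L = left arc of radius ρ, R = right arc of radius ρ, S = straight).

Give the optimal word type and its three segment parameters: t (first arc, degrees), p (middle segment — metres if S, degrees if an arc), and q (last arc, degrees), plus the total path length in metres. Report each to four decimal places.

Let ψ = atan2(Δy, Δx) = atan2(8.00, 0.18) = 88.7111° be the start→goal bearing.
Normalize: d = |goal − start| / ρ = 8.002025/7.1 = 1.127046, α = (θ_start − ψ) mod 360° = 203.0889° = 3.544571 rad, β = (θ_goal − ψ) mod 360° = 44.0889° = 0.769497 rad.
Common terms: sin α = -0.392160, cos α = -0.919897, sin β = 0.695774, cos β = 0.718261, cos(α−β) = -0.933580, d² = 1.270232. Work in radians in the unit-radius frame; every candidate has L = ρ·(t + p + q).
LSL: p² = 2 + d² − 2cos(α−β) + 2d(sin α − sin β) = 2.685091; p = √p² = 1.638625; φ = atan2(cos β − cos α, d + sin α − sin β) = 1.546925 rad; t = (φ − α) mod 2π = 4.285540 rad, q = (β − φ) mod 2π = 5.505757 rad → L = 7.1·(4.285540 + 1.638625 + 5.505757) = 7.1·11.429922 = 81.152445 m
RSR: p² = 2 + d² − 2cos(α−β) + 2d(sin β − sin α) = 7.589695; p = √p² = 2.754940; φ = atan2(cos α − cos β, d − sin α + sin β) = -0.636800 rad; t = (α − φ) mod 2π = 4.181371 rad, q = (φ − β) mod 2π = 4.876888 rad → L = 7.1·(4.181371 + 2.754940 + 4.876888) = 7.1·11.813199 = 83.873712 m
LSR: p² = d² − 2 + 2cos(α−β) + 2d(sin α + sin β) = -1.912554 < 0 → infeasible
RSL: p² = d² − 2 + 2cos(α−β) − 2d(sin α + sin β) = -3.281304 < 0 → infeasible
RLR: c = (6 − d² + 2cos(α−β) + 2d(sin α − sin β))/8 = 0.051288; p = 2π − arccos c = 4.763700 rad; φ = atan2(cos α − cos β, d − sin α + sin β) = -0.636800 rad; t = (α − φ + p/2) mod 2π = 0.280035 rad, q = (α − β − t + p) mod 2π = 0.975553 rad → L = 7.1·(0.280035 + 4.763700 + 0.975553) = 7.1·6.019287 = 42.736941 m
LRL: c = (6 − d² + 2cos(α−β) − 2d(sin α − sin β))/8 = 0.664364; p = 2π − arccos c = 5.439031 rad; φ = atan2(cos β − cos α, d + sin α − sin β) = 1.546925 rad; t = (φ − α + p/2) mod 2π = 0.721870 rad, q = (β − α − t + p) mod 2π = 1.942087 rad → L = 7.1·(0.721870 + 5.439031 + 1.942087) = 7.1·8.102989 = 57.531219 m
Shortest: RLR with L = 42.736941 m ≈ 42.7369 m
Convert RLR to answer units (arcs ×180/π): t = 0.280035·180/π = 16.0448°, p = 4.763700·180/π = 272.9399°, q = 0.975553·180/π = 55.8951°, L = 42.7369 m.

RLR: t = 16.0448°, p = 272.9399°, q = 55.8951°, L = 42.7369 m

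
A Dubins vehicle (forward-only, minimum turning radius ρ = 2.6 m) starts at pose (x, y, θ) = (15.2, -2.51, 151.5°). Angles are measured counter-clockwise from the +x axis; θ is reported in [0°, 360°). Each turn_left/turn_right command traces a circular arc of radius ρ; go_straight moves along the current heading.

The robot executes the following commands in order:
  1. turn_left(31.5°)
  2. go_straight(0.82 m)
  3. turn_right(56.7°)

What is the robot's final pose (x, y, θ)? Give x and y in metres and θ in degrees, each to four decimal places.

set_pose: (x, y, θ) = (15.2000, -2.5100, 151.5000°), ρ = 2.6
turn_left(31.5°): centre at ρ to the left, rotate +31.5° → (13.8233, -2.1985, 183.0000°)
go_straight(0.82): x += 0.82·cos θ, y += 0.82·sin θ → (13.0044, -2.2414, 183.0000°)
turn_right(56.7°): centre at ρ to the right, rotate −56.7° → (10.7730, -1.1842, 126.3000°)

(10.7730, -1.1842, 126.3000°)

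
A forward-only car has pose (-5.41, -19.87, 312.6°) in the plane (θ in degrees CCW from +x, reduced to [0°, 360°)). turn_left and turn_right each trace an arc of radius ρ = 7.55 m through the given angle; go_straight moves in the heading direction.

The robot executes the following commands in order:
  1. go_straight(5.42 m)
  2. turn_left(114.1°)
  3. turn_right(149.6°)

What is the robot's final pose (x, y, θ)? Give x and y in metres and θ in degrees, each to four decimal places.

set_pose: (x, y, θ) = (-5.4100, -19.8700, 312.6000°), ρ = 7.55
go_straight(5.42): x += 5.42·cos θ, y += 5.42·sin θ → (-1.7413, -23.8596, 312.6000°)
turn_left(114.1°): centre at ρ to the left, rotate +114.1° → (10.7505, -21.7356, 426.7000° ≡ 66.7000°)
turn_right(149.6°): centre at ρ to the right, rotate −149.6° → (25.1768, -23.7888, -82.9000° ≡ 277.1000°)

(25.1768, -23.7888, 277.1000°)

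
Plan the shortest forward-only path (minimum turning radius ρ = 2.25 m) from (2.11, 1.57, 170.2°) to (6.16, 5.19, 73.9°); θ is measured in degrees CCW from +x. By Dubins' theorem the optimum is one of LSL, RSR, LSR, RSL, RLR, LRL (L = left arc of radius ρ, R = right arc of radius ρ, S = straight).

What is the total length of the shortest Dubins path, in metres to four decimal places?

Let ψ = atan2(Δy, Δx) = atan2(3.62, 4.05) = 41.7912° be the start→goal bearing.
Normalize: d = |goal − start| / ρ = 5.432025/2.25 = 2.414234, α = (θ_start − ψ) mod 360° = 128.4088° = 2.241156 rad, β = (θ_goal − ψ) mod 360° = 32.1088° = 0.560404 rad.
Common terms: sin α = 0.783598, cos α = -0.621268, sin β = 0.531529, cos β = 0.847040, cos(α−β) = -0.109734, d² = 5.828523. Work in radians in the unit-radius frame; every candidate has L = ρ·(t + p + q).
LSL: p² = 2 + d² − 2cos(α−β) + 2d(sin α − sin β) = 9.265102; p = √p² = 3.043863; φ = atan2(cos β − cos α, d + sin α − sin β) = 0.503373 rad; t = (φ − α) mod 2π = 4.545402 rad, q = (β − φ) mod 2π = 0.057031 rad → L = 2.25·(4.545402 + 3.043863 + 0.057031) = 2.25·7.646296 = 17.204167 m
RSR: p² = 2 + d² − 2cos(α−β) + 2d(sin β − sin α) = 6.830882; p = √p² = 2.613596; φ = atan2(cos α − cos β, d − sin α + sin β) = -0.596556 rad; t = (α − φ) mod 2π = 2.837712 rad, q = (φ − β) mod 2π = 5.126226 rad → L = 2.25·(2.837712 + 2.613596 + 5.126226) = 2.25·10.577533 = 23.799449 m
LSR: p² = d² − 2 + 2cos(α−β) + 2d(sin α + sin β) = 9.959101; p = √p² = 3.155804; φ = atan2(−cos α − cos β, d + sin α + sin β) − atan2(−2, p) = 0.504403 rad; t = (φ − α) mod 2π = 4.546433 rad, q = (φ − β) mod 2π = 6.227185 rad → L = 2.25·(4.546433 + 3.155804 + 6.227185) = 2.25·13.929421 = 31.341198 m
RSL: p² = d² − 2 + 2cos(α−β) − 2d(sin α + sin β) = -2.740991 < 0 → infeasible
RLR: c = (6 − d² + 2cos(α−β) + 2d(sin α − sin β))/8 = 0.146140; p = 2π − arccos c = 4.859054 rad; φ = atan2(cos α − cos β, d − sin α + sin β) = -0.596556 rad; t = (α − φ + p/2) mod 2π = 5.267239 rad, q = (α − β − t + p) mod 2π = 1.272567 rad → L = 2.25·(5.267239 + 4.859054 + 1.272567) = 2.25·11.398860 = 25.647435 m
LRL: c = (6 − d² + 2cos(α−β) − 2d(sin α − sin β))/8 = -0.158138; p = 2π − arccos c = 4.553585 rad; φ = atan2(cos β − cos α, d + sin α − sin β) = 0.503373 rad; t = (φ − α + p/2) mod 2π = 0.539009 rad, q = (β − α − t + p) mod 2π = 2.333823 rad → L = 2.25·(0.539009 + 4.553585 + 2.333823) = 2.25·7.426417 = 16.709439 m
Shortest: LRL with L = 16.709439 m ≈ 16.7094 m

16.7094 m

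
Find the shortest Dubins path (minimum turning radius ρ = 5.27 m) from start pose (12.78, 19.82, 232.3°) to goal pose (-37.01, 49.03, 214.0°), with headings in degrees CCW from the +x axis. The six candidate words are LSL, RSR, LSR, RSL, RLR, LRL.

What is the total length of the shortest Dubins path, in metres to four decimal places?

Let ψ = atan2(Δy, Δx) = atan2(29.21, -49.79) = 149.6014° be the start→goal bearing.
Normalize: d = |goal − start| / ρ = 57.725802/5.27 = 10.953663, α = (θ_start − ψ) mod 360° = 82.6986° = 1.443363 rad, β = (θ_goal − ψ) mod 360° = 64.3986° = 1.123968 rad.
Common terms: sin α = 0.991891, cos α = 0.127089, sin β = 0.901822, cos β = 0.432108, cos(α−β) = 0.949425, d² = 119.982724. Work in radians in the unit-radius frame; every candidate has L = ρ·(t + p + q).
LSL: p² = 2 + d² − 2cos(α−β) + 2d(sin α − sin β) = 122.057051; p = √p² = 11.047943; φ = atan2(cos β − cos α, d + sin α − sin β) = 0.027612 rad; t = (φ − α) mod 2π = 4.867434 rad, q = (β − φ) mod 2π = 1.096356 rad → L = 5.27·(4.867434 + 11.047943 + 1.096356) = 5.27·17.011733 = 89.651835 m
RSR: p² = 2 + d² − 2cos(α−β) + 2d(sin β − sin α) = 118.110696; p = √p² = 10.867874; φ = atan2(cos α − cos β, d − sin α + sin β) = -0.028070 rad; t = (α − φ) mod 2π = 1.471433 rad, q = (φ − β) mod 2π = 5.131148 rad → L = 5.27·(1.471433 + 10.867874 + 5.131148) = 5.27·17.470455 = 92.069298 m
LSR: p² = d² − 2 + 2cos(α−β) + 2d(sin α + sin β) = 161.367771; p = √p² = 12.703061; φ = atan2(−cos α − cos β, d + sin α + sin β) − atan2(−2, p) = 0.112662 rad; t = (φ − α) mod 2π = 4.952484 rad, q = (φ − β) mod 2π = 5.271879 rad → L = 5.27·(4.952484 + 12.703061 + 5.271879) = 5.27·22.927425 = 120.827529 m
RSL: p² = d² − 2 + 2cos(α−β) − 2d(sin α + sin β) = 78.395379; p = √p² = 8.854117; φ = atan2(cos α + cos β, d − sin α − sin β) − atan2(2, p) = -0.160512 rad; t = (α − φ) mod 2π = 1.603875 rad, q = (β − φ) mod 2π = 1.284480 rad → L = 5.27·(1.603875 + 8.854117 + 1.284480) = 5.27·11.742471 = 61.882822 m
RLR: c = (6 − d² + 2cos(α−β) + 2d(sin α − sin β))/8 = -13.763837, |c| > 1 → infeasible
LRL: c = (6 − d² + 2cos(α−β) − 2d(sin α − sin β))/8 = -14.257131, |c| > 1 → infeasible
Shortest: RSL with L = 61.882822 m ≈ 61.8828 m

61.8828 m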